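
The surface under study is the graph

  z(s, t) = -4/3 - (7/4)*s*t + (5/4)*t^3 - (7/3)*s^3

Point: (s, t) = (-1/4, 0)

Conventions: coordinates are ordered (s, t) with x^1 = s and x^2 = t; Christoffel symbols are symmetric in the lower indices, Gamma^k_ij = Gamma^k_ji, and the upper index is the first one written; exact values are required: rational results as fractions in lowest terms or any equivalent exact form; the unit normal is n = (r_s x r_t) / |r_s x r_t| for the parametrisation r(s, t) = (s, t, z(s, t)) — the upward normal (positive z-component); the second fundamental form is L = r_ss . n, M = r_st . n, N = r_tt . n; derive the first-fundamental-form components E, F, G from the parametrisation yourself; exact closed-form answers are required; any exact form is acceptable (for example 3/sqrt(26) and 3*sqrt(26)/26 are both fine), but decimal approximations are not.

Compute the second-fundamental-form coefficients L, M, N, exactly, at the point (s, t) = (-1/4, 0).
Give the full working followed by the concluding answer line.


z_s = -7/16, z_t = 7/16, z_ss = 7/2, z_st = -7/4, z_tt = 0
E = 305/256, F = -49/256, G = 305/256; answer radicand W^2 = 177/128
unnormalised second-form numerators: l = 7/2, m = -7/4, n = 0; L = l/sqrt(177/128), and similarly M = m/sqrt(W^2), N = n/sqrt(W^2)

Answer: L = 28*sqrt(354)/177, M = -14*sqrt(354)/177, N = 0


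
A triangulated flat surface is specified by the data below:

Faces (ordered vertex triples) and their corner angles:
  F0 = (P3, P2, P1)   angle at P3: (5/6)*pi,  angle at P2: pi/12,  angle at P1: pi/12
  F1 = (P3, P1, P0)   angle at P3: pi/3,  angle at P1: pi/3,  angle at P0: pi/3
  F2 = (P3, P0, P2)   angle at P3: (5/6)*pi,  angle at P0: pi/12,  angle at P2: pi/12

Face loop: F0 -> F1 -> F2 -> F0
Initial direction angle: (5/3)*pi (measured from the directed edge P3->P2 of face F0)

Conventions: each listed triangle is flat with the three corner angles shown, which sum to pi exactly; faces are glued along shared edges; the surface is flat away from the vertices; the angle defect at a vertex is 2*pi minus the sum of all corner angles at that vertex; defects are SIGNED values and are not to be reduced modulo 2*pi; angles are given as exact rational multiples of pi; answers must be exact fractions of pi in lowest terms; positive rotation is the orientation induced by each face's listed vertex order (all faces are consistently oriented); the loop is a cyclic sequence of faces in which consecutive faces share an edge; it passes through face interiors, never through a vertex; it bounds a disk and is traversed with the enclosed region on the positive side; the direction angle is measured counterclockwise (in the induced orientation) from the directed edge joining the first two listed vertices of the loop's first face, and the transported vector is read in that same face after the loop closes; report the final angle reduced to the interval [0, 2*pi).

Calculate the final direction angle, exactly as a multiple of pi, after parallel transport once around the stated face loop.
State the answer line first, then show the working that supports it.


Answer: final direction angle = (5/3)*pi

enclosed vertex P3: corner angles sum to 2*pi, defect = 2*pi - 2*pi = 0
holonomy = initial angle + sum of enclosed defects (mod 2*pi), positive in the induced orientation
final angle = (5/3)*pi + 0 = (5/3)*pi (mod 2*pi)


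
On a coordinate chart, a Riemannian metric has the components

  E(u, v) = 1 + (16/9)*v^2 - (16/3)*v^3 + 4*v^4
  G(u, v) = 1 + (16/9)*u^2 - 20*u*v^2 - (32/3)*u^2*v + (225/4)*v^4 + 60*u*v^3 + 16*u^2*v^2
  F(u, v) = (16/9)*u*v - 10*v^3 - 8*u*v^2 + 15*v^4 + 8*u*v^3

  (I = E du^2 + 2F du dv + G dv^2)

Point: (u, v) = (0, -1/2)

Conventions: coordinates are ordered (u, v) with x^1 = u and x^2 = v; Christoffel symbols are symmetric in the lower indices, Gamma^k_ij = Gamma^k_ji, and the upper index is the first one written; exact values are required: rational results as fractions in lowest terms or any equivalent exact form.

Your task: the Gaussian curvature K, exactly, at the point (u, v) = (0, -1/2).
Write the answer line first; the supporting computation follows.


Answer: K = -147456/458329

E = 85/36, F = 35/16, G = 289/64, EG - F^2 = 3385/576 at the point
E_u = 0, E_v = -70/9, F_u = -35/9, F_v = -15, G_u = -25/2, G_v = -225/8
E_vv = 284/9, F_uv = 142/9, G_uu = 200/9
Compute both Brioschi determinants and normalise by (EG - F^2)^2.
M1 = [[-E_vv/2 + F_uv - G_uu/2, E_u/2, F_u - E_v/2], [F_v - G_u/2, E, F], [G_v/2, F, G]] = [[-100/9, 0, 0], [-35/4, 85/36, 35/16], [-225/16, 35/16, 289/64]]; det M1 = -84625/1296
M2 = [[0, E_v/2, G_u/2], [E_v/2, E, F], [G_u/2, F, G]] = [[0, -35/9, -25/4], [-35/9, 85/36, 35/16], [-25/4, 35/16, 289/64]]; det M2 = -70225/1296
det M1 - det M2 = -100/9; K = -100/9 / (3385/576)^2 = -147456/458329


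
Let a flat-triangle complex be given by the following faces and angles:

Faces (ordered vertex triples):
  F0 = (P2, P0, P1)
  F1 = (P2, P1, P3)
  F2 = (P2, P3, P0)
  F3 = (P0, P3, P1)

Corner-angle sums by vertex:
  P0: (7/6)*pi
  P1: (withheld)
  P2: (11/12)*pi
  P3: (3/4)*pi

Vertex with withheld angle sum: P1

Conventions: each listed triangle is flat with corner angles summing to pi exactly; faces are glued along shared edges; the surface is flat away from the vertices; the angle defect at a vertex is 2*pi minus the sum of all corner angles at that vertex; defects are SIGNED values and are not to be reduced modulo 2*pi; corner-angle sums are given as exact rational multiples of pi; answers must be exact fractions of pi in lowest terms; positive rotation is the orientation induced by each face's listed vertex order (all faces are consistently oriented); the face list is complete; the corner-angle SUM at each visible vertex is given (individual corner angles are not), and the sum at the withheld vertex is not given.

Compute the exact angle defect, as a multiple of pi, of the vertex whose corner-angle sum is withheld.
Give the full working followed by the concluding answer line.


V = 4, E = 6, F = 4; chi = V - E + F = 2
Gauss-Bonnet: total defect = 2*pi*chi = 4*pi; visible defects sum to (19/6)*pi

Answer: defect(P1) = (5/6)*pi


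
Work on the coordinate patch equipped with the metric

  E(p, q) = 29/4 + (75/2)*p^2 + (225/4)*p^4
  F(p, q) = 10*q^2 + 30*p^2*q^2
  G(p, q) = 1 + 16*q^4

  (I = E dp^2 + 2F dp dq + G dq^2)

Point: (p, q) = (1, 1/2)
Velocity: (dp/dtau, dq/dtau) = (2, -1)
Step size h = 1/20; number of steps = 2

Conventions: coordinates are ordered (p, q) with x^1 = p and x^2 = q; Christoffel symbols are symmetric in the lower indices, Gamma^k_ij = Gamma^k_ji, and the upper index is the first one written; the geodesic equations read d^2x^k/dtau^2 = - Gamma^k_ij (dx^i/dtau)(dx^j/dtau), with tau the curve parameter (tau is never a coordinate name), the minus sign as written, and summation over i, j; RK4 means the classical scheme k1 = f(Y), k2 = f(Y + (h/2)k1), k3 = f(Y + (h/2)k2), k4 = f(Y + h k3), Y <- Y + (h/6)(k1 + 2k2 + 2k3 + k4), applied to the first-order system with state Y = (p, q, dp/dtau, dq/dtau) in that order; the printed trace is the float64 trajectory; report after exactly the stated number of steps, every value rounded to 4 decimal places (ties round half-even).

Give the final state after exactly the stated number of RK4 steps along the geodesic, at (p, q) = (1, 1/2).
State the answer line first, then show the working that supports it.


Answer: p = 1.1744, q = 0.3979, dp/dtau = 1.5336, dq/dtau = -1.0347

f(Y) = (dp/dtau, dq/dtau, -Gamma^p_ij Y'^i Y'^j, -Gamma^q_ij Y'^i Y'^j) with the Gammas evaluated at the stage position; h = 0.050000; intermediate values shown to 6 dp
step 0: p = 1.0000, q = 0.5000, dp/dtau = 2.0000, dq/dtau = -1.0000
step 1:
  k1: at (p, q) = (1.000000, 0.500000), (dp/dtau, dq/dtau) = (2.000000, -1.000000); Gamma_ppp = 1.470588, Gamma_ppq = 0.000000, Gamma_pqq = 0.392157, Gamma_qpp = 0.147059, Gamma_qpq = 0.000000, Gamma_qqq = 0.039216; k1 = (2.000000, -1.000000, -6.274510, -0.627451)
  k2: at (p, q) = (1.050000, 0.475000), (dp/dtau, dq/dtau) = (1.843137, -1.015686); Gamma_ppp = 1.440033, Gamma_ppq = 0.000000, Gamma_pqq = 0.347437, Gamma_qpp = 0.120685, Gamma_qpq = 0.000000, Gamma_qqq = 0.029118; k2 = (1.843137, -1.015686, -5.250438, -0.440025)
  k3: at (p, q) = (1.046078, 0.474608), (dp/dtau, dq/dtau) = (1.868739, -1.011001); Gamma_ppp = 1.442692, Gamma_ppq = 0.000000, Gamma_pqq = 0.349095, Gamma_qpp = 0.121404, Gamma_qpq = 0.000000, Gamma_qqq = 0.029377; k3 = (1.868739, -1.011001, -5.394966, -0.453990)
  k4: at (p, q) = (1.093437, 0.449450), (dp/dtau, dq/dtau) = (1.730252, -1.022700); Gamma_ppp = 1.412566, Gamma_ppq = 0.000000, Gamma_pqq = 0.309667, Gamma_qpp = 0.099536, Gamma_qpq = 0.000000, Gamma_qqq = 0.021821; k4 = (1.730252, -1.022700, -4.552785, -0.320811)
  Y <- Y + (h/6)(k1 + 2k2 + 2k3 + k4): p = 1.0930, q = 0.4494, dp/dtau = 1.7323, dq/dtau = -1.0228
step 2:
  k1: at (p, q) = (1.092950, 0.449366), (dp/dtau, dq/dtau) = (1.732349, -1.022802); Gamma_ppp = 1.412902, Gamma_ppq = 0.000000, Gamma_pqq = 0.309821, Gamma_qpp = 0.099592, Gamma_qpq = 0.000000, Gamma_qqq = 0.021838; k1 = (1.732349, -1.022802, -4.564276, -0.321724)
  k2: at (p, q) = (1.136259, 0.423796), (dp/dtau, dq/dtau) = (1.618242, -1.030846); Gamma_ppp = 1.384829, Gamma_ppq = 0.000000, Gamma_pqq = 0.275470, Gamma_qpp = 0.081660, Gamma_qpq = 0.000000, Gamma_qqq = 0.016244; k2 = (1.618242, -1.030846, -3.919188, -0.231106)
  k3: at (p, q) = (1.133406, 0.423595), (dp/dtau, dq/dtau) = (1.634369, -1.028580); Gamma_ppp = 1.386776, Gamma_ppq = 0.000000, Gamma_pqq = 0.276421, Gamma_qpp = 0.082024, Gamma_qpq = 0.000000, Gamma_qqq = 0.016350; k3 = (1.634369, -1.028580, -3.996753, -0.236398)
  k4: at (p, q) = (1.174669, 0.397937), (dp/dtau, dq/dtau) = (1.532511, -1.034622); Gamma_ppp = 1.359790, Gamma_ppq = 0.000000, Gamma_pqq = 0.245680, Gamma_qpp = 0.067034, Gamma_qpq = 0.000000, Gamma_qqq = 0.012111; k4 = (1.532511, -1.034622, -3.456579, -0.170401)
  Y <- Y + (h/6)(k1 + 2k2 + 2k3 + k4): p = 1.1744, q = 0.3979, dp/dtau = 1.5336, dq/dtau = -1.0347


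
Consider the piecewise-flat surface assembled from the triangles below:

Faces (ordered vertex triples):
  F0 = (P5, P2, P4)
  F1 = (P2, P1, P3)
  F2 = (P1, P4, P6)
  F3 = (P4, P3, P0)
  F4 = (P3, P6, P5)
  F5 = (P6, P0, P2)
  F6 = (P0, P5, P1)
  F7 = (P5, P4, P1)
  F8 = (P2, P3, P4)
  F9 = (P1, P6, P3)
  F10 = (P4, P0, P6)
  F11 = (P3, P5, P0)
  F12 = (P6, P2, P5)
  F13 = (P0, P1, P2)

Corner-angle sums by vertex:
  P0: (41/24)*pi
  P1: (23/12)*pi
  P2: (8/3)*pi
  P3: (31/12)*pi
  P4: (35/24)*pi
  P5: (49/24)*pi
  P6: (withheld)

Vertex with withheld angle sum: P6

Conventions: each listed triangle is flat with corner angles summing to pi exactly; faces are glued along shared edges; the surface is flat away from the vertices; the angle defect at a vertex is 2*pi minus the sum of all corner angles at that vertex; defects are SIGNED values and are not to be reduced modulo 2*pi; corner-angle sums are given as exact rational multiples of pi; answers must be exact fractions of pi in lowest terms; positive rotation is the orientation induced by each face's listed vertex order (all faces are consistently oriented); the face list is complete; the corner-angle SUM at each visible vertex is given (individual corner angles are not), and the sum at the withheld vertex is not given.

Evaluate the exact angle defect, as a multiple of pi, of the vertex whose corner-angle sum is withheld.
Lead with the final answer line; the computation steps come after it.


Answer: defect(P6) = (3/8)*pi

V = 7, E = 21, F = 14; chi = V - E + F = 0
Gauss-Bonnet: total defect = 2*pi*chi = 0; visible defects sum to (-3/8)*pi


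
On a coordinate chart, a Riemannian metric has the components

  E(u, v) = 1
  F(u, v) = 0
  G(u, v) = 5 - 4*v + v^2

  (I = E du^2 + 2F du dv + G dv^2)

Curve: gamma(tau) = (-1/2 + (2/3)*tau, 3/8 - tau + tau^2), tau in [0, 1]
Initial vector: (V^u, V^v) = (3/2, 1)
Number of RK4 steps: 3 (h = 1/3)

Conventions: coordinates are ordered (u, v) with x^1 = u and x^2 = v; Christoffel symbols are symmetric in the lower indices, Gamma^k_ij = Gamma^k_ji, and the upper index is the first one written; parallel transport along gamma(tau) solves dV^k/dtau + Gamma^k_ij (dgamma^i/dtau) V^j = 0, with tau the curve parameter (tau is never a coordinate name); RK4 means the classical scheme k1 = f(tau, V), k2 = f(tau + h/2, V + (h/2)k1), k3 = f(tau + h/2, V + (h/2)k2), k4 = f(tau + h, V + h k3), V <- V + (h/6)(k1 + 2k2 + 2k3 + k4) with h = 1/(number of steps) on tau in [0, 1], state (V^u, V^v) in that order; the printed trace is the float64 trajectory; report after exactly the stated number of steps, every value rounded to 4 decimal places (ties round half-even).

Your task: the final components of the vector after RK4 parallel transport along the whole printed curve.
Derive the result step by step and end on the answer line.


gamma'(tau) = (2/3, -1 + 2*tau); f(tau, V)^k = -Gamma^k_ij(gamma(tau)) gamma'^i(tau) V^j; h = 1/3; intermediate values shown to 6 dp
curve data and Christoffel symbols at the stage parameters:
  tau = 0.000000: gamma = (-0.500000, 0.375000), gamma' = (0.666667, -1.000000); Gamma_uuu = 0.000000, Gamma_uuv = 0.000000, Gamma_uvv = 0.000000, Gamma_vuu = 0.000000, Gamma_vuv = 0.000000, Gamma_vvv = -0.446352
  tau = 0.166667: gamma = (-0.388889, 0.236111), gamma' = (0.666667, -0.666667); Gamma_uuu = 0.000000, Gamma_uuv = 0.000000, Gamma_uvv = 0.000000, Gamma_vuu = 0.000000, Gamma_vuv = 0.000000, Gamma_vvv = -0.429034
  tau = 0.333333: gamma = (-0.277778, 0.152778), gamma' = (0.666667, -0.333333); Gamma_uuu = 0.000000, Gamma_uuv = 0.000000, Gamma_uvv = 0.000000, Gamma_vuu = 0.000000, Gamma_vuv = 0.000000, Gamma_vvv = -0.418660
  tau = 0.500000: gamma = (-0.166667, 0.125000), gamma' = (0.666667, 0.000000); Gamma_uuu = 0.000000, Gamma_uuv = 0.000000, Gamma_uvv = 0.000000, Gamma_vuu = 0.000000, Gamma_vuv = 0.000000, Gamma_vvv = -0.415225
  tau = 0.666667: gamma = (-0.055556, 0.152778), gamma' = (0.666667, 0.333333); Gamma_uuu = 0.000000, Gamma_uuv = 0.000000, Gamma_uvv = 0.000000, Gamma_vuu = 0.000000, Gamma_vuv = 0.000000, Gamma_vvv = -0.418660
  tau = 0.833333: gamma = (0.055556, 0.236111), gamma' = (0.666667, 0.666667); Gamma_uuu = 0.000000, Gamma_uuv = 0.000000, Gamma_uvv = 0.000000, Gamma_vuu = 0.000000, Gamma_vuv = 0.000000, Gamma_vvv = -0.429034
  tau = 1.000000: gamma = (0.166667, 0.375000), gamma' = (0.666667, 1.000000); Gamma_uuu = 0.000000, Gamma_uuv = 0.000000, Gamma_uvv = 0.000000, Gamma_vuu = 0.000000, Gamma_vuv = 0.000000, Gamma_vvv = -0.446352
step 0: V^u = 1.5000, V^v = 1.0000
step 1: k1 = (0.000000, -0.446352), k2 = (0.000000, -0.264745), k3 = (0.000000, -0.273402), k4 = (0.000000, -0.126835); V <- V + (h/6)(k1 + 2k2 + 2k3 + k4): V^u = 1.5000, V^v = 0.9084
step 2: k1 = (0.000000, -0.126765), k2 = (0.000000, 0.000000), k3 = (0.000000, 0.000000), k4 = (0.000000, 0.126765); V <- V + (h/6)(k1 + 2k2 + 2k3 + k4): V^u = 1.5000, V^v = 0.9084
step 3: k1 = (0.000000, 0.126765), k2 = (0.000000, 0.265855), k3 = (0.000000, 0.272486), k4 = (0.000000, 0.445991); V <- V + (h/6)(k1 + 2k2 + 2k3 + k4): V^u = 1.5000, V^v = 1.0000

Answer: V^u = 1.5000, V^v = 1.0000


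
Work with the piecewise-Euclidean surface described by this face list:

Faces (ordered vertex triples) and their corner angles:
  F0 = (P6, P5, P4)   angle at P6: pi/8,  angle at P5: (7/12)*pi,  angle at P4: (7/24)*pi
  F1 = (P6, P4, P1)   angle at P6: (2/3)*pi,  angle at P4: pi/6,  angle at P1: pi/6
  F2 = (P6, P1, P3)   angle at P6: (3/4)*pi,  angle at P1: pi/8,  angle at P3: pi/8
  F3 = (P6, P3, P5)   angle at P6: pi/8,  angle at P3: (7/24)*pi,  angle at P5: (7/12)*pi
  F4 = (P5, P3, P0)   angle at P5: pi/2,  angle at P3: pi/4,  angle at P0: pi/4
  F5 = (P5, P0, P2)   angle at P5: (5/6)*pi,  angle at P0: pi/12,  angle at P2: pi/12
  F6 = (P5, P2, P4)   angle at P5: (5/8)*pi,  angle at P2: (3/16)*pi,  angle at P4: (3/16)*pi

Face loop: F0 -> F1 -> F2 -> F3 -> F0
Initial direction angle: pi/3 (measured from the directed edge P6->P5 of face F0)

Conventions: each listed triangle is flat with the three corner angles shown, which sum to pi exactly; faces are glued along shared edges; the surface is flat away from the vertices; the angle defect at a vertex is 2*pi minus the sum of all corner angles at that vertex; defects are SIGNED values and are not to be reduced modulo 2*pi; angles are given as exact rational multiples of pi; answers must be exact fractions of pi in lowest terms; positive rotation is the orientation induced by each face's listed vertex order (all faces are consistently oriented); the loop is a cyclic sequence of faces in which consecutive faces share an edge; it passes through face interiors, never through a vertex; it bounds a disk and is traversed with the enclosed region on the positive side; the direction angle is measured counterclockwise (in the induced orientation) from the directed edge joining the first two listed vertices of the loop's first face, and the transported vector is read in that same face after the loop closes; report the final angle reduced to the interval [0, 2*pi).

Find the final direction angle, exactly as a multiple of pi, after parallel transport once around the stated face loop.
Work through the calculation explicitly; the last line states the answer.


enclosed vertex P6: corner angles sum to (5/3)*pi, defect = 2*pi - (5/3)*pi = pi/3
holonomy = initial angle + sum of enclosed defects (mod 2*pi), positive in the induced orientation
final angle = pi/3 + pi/3 = (2/3)*pi (mod 2*pi)

Answer: final direction angle = (2/3)*pi


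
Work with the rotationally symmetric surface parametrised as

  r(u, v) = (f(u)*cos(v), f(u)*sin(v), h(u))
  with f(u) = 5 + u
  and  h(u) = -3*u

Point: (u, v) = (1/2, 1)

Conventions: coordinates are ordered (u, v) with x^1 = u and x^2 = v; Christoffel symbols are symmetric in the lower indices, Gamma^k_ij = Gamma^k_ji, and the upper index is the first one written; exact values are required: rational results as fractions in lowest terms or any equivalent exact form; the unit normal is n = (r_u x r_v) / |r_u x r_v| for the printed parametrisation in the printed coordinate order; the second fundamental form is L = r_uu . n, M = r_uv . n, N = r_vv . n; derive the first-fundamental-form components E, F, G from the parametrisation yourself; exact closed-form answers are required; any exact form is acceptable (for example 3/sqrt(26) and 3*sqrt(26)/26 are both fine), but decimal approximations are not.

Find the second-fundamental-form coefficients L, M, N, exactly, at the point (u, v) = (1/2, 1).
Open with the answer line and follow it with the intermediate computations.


Answer: L = 0, M = 0, N = -33*sqrt(10)/20

f = 11/2, f' = 1, f'' = 0, h' = -3, h'' = 0
E = 10, F = 0, G = 121/4; answer radicand W^2 = 10
unnormalised second-form numerators: l = 0, m = 0, n = -33/2; L = l/sqrt(10), and similarly M = m/sqrt(W^2), N = n/sqrt(W^2)


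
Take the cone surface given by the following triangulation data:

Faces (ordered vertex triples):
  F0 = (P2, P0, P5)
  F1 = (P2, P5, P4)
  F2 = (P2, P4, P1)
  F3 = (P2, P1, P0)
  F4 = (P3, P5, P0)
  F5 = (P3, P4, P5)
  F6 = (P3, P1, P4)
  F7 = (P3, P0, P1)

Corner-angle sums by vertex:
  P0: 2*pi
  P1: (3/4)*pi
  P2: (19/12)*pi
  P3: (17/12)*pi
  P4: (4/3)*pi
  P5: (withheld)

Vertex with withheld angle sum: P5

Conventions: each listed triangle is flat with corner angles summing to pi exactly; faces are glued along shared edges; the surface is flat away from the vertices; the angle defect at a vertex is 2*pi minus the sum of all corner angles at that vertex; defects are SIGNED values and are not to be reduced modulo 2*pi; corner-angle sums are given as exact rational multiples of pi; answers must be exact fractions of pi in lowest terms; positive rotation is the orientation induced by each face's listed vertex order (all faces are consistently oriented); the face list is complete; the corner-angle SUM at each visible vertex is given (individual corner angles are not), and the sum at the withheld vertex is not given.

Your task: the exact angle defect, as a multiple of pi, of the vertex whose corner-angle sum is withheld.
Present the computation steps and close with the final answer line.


V = 6, E = 12, F = 8; chi = V - E + F = 2
Gauss-Bonnet: total defect = 2*pi*chi = 4*pi; visible defects sum to (35/12)*pi

Answer: defect(P5) = (13/12)*pi


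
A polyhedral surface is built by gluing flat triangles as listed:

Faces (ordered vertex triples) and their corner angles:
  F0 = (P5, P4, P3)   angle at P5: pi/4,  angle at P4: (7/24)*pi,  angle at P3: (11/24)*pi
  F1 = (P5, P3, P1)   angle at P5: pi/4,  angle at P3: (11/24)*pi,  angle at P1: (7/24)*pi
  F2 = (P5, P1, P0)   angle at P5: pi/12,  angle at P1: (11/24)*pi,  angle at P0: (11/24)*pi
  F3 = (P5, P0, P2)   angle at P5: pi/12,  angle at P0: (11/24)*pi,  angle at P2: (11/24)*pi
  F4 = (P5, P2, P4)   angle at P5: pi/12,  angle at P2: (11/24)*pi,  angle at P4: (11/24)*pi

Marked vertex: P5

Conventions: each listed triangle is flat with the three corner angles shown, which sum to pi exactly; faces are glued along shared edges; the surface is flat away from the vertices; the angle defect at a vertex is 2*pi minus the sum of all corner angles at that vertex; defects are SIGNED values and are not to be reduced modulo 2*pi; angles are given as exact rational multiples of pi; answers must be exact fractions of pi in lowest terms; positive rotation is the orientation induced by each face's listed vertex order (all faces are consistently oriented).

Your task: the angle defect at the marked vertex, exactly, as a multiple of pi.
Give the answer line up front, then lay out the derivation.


Answer: defect(P5) = (5/4)*pi

Sum of corner angles at P5: (3/4)*pi
defect = 2*pi - (3/4)*pi


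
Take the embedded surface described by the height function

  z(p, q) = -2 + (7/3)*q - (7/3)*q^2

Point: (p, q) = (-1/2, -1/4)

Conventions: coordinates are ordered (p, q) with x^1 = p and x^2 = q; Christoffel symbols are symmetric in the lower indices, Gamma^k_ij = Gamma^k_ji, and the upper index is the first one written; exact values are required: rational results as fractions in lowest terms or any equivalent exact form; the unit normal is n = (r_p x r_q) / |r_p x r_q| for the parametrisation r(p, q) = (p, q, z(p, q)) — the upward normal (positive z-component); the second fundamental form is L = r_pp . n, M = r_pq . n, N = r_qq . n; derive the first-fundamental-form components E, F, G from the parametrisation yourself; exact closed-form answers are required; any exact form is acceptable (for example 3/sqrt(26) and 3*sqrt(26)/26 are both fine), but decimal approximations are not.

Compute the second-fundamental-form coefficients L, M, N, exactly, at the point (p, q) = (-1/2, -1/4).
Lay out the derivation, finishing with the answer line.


z_p = 0, z_q = 7/2, z_pp = 0, z_pq = 0, z_qq = -14/3
E = 1, F = 0, G = 53/4; answer radicand W^2 = 53/4
unnormalised second-form numerators: l = 0, m = 0, n = -14/3; L = l/sqrt(53/4), and similarly M = m/sqrt(W^2), N = n/sqrt(W^2)

Answer: L = 0, M = 0, N = -28*sqrt(53)/159


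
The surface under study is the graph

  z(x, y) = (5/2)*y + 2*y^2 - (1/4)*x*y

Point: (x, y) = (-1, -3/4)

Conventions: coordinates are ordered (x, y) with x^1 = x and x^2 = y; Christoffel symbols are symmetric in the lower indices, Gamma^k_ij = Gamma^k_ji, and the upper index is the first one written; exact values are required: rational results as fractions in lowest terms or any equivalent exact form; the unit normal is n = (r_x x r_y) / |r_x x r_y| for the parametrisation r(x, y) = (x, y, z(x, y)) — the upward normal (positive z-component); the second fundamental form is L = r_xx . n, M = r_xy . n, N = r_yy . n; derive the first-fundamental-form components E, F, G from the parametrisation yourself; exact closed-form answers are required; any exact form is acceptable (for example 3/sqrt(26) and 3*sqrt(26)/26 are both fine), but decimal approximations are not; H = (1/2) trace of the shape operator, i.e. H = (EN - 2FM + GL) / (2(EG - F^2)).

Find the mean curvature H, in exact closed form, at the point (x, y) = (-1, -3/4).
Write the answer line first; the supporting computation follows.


Answer: H = 8432*sqrt(281)/78961

z_x = 3/16, z_y = -1/4, z_xx = 0, z_xy = -1/4, z_yy = 4
E = 265/256, F = -3/64, G = 17/16; answer radicand W^2 = 281/256
unnormalised second-form numerators: l = 0, m = -1/4, n = 4; L = l/sqrt(281/256), and similarly M = m/sqrt(W^2), N = n/sqrt(W^2)
H = (E*n - 2*F*m + G*l) / (2*(EG - F^2)*sqrt(W^2)); E*n - 2*F*m + G*l = 527/128, EG - F^2 = 281/256, so H = (527/281)/sqrt(281/256)


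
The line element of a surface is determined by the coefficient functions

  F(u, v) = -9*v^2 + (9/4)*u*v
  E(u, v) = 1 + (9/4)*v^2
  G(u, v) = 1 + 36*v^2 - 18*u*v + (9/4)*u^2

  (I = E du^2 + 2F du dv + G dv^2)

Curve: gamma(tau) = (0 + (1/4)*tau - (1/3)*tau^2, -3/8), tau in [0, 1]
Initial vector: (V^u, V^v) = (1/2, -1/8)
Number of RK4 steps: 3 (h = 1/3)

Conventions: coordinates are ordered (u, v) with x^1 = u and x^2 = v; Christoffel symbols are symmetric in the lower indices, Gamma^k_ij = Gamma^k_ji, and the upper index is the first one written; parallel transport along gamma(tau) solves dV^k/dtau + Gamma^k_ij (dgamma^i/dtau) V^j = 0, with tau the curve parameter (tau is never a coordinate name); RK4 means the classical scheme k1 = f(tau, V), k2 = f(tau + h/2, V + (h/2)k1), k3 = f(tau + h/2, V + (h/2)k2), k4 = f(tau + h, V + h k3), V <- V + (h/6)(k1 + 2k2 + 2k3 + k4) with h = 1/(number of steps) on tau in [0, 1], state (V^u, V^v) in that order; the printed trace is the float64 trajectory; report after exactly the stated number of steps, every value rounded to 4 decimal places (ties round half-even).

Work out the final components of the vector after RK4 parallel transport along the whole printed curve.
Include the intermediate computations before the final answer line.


gamma'(tau) = (1/4 - (2/3)*tau, 0); f(tau, V)^k = -Gamma^k_ij(gamma(tau)) gamma'^i(tau) V^j; h = 1/3; intermediate values shown to 6 dp
curve data and Christoffel symbols at the stage parameters:
  tau = 0.000000: gamma = (0.000000, -0.375000), gamma' = (0.250000, 0.000000); Gamma_uuu = 0.000000, Gamma_uuv = -0.132272, Gamma_uvv = 0.529088, Gamma_vuu = 0.000000, Gamma_vuv = 0.529088, Gamma_vvv = -2.116350
  tau = 0.166667: gamma = (0.032407, -0.375000), gamma' = (0.138889, 0.000000); Gamma_uuu = 0.000000, Gamma_uuv = -0.127841, Gamma_uvv = 0.511362, Gamma_vuu = 0.000000, Gamma_vuv = 0.522410, Gamma_vvv = -2.089640
  tau = 0.333333: gamma = (0.046296, -0.375000), gamma' = (0.027778, 0.000000); Gamma_uuu = 0.000000, Gamma_uuv = -0.126004, Gamma_uvv = 0.504015, Gamma_vuu = 0.000000, Gamma_vuv = 0.519571, Gamma_vvv = -2.078284
  tau = 0.500000: gamma = (0.041667, -0.375000), gamma' = (-0.083333, 0.000000); Gamma_uuu = 0.000000, Gamma_uuv = -0.126612, Gamma_uvv = 0.506448, Gamma_vuu = 0.000000, Gamma_vuv = 0.520516, Gamma_vvv = -2.082063
  tau = 0.666667: gamma = (0.018519, -0.375000), gamma' = (-0.194444, 0.000000); Gamma_uuu = 0.000000, Gamma_uuv = -0.129714, Gamma_uvv = 0.518857, Gamma_vuu = 0.000000, Gamma_vuv = 0.525263, Gamma_vvv = -2.101052
  tau = 0.833333: gamma = (-0.023148, -0.375000), gamma' = (-0.305556, 0.000000); Gamma_uuu = 0.000000, Gamma_uuv = -0.135567, Gamma_uvv = 0.542268, Gamma_vuu = 0.000000, Gamma_vuv = 0.533899, Gamma_vvv = -2.135598
  tau = 1.000000: gamma = (-0.083333, -0.375000), gamma' = (-0.416667, 0.000000); Gamma_uuu = 0.000000, Gamma_uuv = -0.144675, Gamma_uvv = 0.578701, Gamma_vuu = 0.000000, Gamma_vuv = 0.546551, Gamma_vvv = -2.186202
step 0: V^u = 0.5000, V^v = -0.1250
step 1: k1 = (-0.004133, 0.016534), k2 = (-0.002171, 0.008870), k3 = (-0.002193, 0.008962), k4 = (-0.000427, 0.001761); V <- V + (h/6)(k1 + 2k2 + 2k3 + k4): V^u = 0.4993, V^v = -0.1220
step 2: k1 = (-0.000427, 0.001761), k2 = (0.001284, -0.005279), k3 = (0.001297, -0.005330), k4 = (0.003122, -0.012642); V <- V + (h/6)(k1 + 2k2 + 2k3 + k4): V^u = 0.4997, V^v = -0.1238
step 3: k1 = (0.003122, -0.012643), k2 = (0.005215, -0.020538), k3 = (0.005269, -0.020752), k4 = (0.007879, -0.029765); V <- V + (h/6)(k1 + 2k2 + 2k3 + k4): V^u = 0.5015, V^v = -0.1307

Answer: V^u = 0.5015, V^v = -0.1307


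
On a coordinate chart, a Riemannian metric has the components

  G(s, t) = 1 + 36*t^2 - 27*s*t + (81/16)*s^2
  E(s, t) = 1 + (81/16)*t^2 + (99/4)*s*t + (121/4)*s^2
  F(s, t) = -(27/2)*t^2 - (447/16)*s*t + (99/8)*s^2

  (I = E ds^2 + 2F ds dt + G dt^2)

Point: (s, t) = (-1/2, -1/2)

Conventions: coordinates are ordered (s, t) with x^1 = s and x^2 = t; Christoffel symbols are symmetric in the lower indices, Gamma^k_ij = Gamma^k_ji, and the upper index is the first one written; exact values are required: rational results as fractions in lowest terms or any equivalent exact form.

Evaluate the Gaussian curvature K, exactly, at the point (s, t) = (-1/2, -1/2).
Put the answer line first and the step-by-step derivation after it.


Answer: K = -38976/390625

E = 1025/64, F = -465/64, G = 289/64, EG - F^2 = 625/32 at the point
E_s = -341/8, E_t = -279/16, F_s = 51/32, F_t = 879/32, G_s = 135/16, G_t = -45/2
E_tt = 81/8, F_st = -447/16, G_ss = 81/8
Compute both Brioschi determinants and normalise by (EG - F^2)^2.
M1 = [[-E_tt/2 + F_st - G_ss/2, E_s/2, F_s - E_t/2], [F_t - G_s/2, E, F], [G_t/2, F, G]] = [[-609/16, -341/16, 165/16], [93/4, 1025/64, -465/64], [-45/4, -465/64, 289/64]]; det M1 = -67521/512
M2 = [[0, E_t/2, G_s/2], [E_t/2, E, F], [G_s/2, F, G]] = [[0, -279/32, 135/32], [-279/32, 1025/64, -465/64], [135/32, -465/64, 289/64]]; det M2 = -48033/512
det M1 - det M2 = -609/16; K = -609/16 / (625/32)^2 = -38976/390625


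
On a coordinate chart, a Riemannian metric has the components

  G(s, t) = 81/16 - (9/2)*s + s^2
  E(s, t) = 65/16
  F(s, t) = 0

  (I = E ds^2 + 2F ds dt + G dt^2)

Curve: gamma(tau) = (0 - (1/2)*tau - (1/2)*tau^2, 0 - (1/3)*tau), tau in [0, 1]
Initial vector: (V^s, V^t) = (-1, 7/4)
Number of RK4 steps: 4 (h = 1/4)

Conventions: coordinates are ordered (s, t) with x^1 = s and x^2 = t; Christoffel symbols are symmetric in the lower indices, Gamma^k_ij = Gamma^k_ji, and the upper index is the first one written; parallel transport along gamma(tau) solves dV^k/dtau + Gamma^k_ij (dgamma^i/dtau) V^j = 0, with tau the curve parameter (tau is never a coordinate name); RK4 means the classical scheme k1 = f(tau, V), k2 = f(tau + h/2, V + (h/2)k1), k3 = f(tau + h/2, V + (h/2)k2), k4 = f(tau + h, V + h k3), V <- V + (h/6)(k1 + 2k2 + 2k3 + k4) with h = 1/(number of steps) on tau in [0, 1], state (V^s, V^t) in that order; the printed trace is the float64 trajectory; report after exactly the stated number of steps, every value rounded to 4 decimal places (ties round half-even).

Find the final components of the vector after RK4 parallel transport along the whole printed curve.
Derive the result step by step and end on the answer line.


gamma'(tau) = (-1/2 - tau, -1/3); f(tau, V)^k = -Gamma^k_ij(gamma(tau)) gamma'^i(tau) V^j; h = 1/4; intermediate values shown to 6 dp
curve data and Christoffel symbols at the stage parameters:
  tau = 0.000000: gamma = (0.000000, 0.000000), gamma' = (-0.500000, -0.333333); Gamma_sss = 0.000000, Gamma_sst = 0.000000, Gamma_stt = 0.553846, Gamma_tss = 0.000000, Gamma_tst = -0.444444, Gamma_ttt = 0.000000
  tau = 0.125000: gamma = (-0.070312, -0.041667), gamma' = (-0.625000, -0.333333); Gamma_sss = 0.000000, Gamma_sst = 0.000000, Gamma_stt = 0.571154, Gamma_tss = 0.000000, Gamma_tst = -0.430976, Gamma_ttt = 0.000000
  tau = 0.250000: gamma = (-0.156250, -0.083333), gamma' = (-0.750000, -0.333333); Gamma_sss = 0.000000, Gamma_sst = 0.000000, Gamma_stt = 0.592308, Gamma_tss = 0.000000, Gamma_tst = -0.415584, Gamma_ttt = 0.000000
  tau = 0.375000: gamma = (-0.257812, -0.125000), gamma' = (-0.875000, -0.333333); Gamma_sss = 0.000000, Gamma_sst = 0.000000, Gamma_stt = 0.617308, Gamma_tss = 0.000000, Gamma_tst = -0.398754, Gamma_ttt = 0.000000
  tau = 0.500000: gamma = (-0.375000, -0.166667), gamma' = (-1.000000, -0.333333); Gamma_sss = 0.000000, Gamma_sst = 0.000000, Gamma_stt = 0.646154, Gamma_tss = 0.000000, Gamma_tst = -0.380952, Gamma_ttt = 0.000000
  tau = 0.625000: gamma = (-0.507812, -0.208333), gamma' = (-1.125000, -0.333333); Gamma_sss = 0.000000, Gamma_sst = 0.000000, Gamma_stt = 0.678846, Gamma_tss = 0.000000, Gamma_tst = -0.362606, Gamma_ttt = 0.000000
  tau = 0.750000: gamma = (-0.656250, -0.250000), gamma' = (-1.250000, -0.333333); Gamma_sss = 0.000000, Gamma_sst = 0.000000, Gamma_stt = 0.715385, Gamma_tss = 0.000000, Gamma_tst = -0.344086, Gamma_ttt = 0.000000
  tau = 0.875000: gamma = (-0.820312, -0.291667), gamma' = (-1.375000, -0.333333); Gamma_sss = 0.000000, Gamma_sst = 0.000000, Gamma_stt = 0.755769, Gamma_tss = 0.000000, Gamma_tst = -0.325700, Gamma_ttt = 0.000000
  tau = 1.000000: gamma = (-1.000000, -0.333333), gamma' = (-1.500000, -0.333333); Gamma_sss = 0.000000, Gamma_sst = 0.000000, Gamma_stt = 0.800000, Gamma_tss = 0.000000, Gamma_tst = -0.307692, Gamma_ttt = 0.000000
step 0: V^s = -1.0000, V^t = 1.7500
step 1: k1 = (0.323077, -0.240741), k2 = (0.327444, -0.325418), k3 = (0.325429, -0.322645), k4 = (0.329587, -0.393056); V <- V + (h/6)(k1 + 2k2 + 2k3 + k4): V^s = -0.9184, V^t = 1.6696
step 2: k1 = (0.329636, -0.393166), k2 = (0.333437, -0.448792), k3 = (0.332006, -0.446430), k4 = (0.335565, -0.487434); V <- V + (h/6)(k1 + 2k2 + 2k3 + k4): V^s = -0.8352, V^t = 1.5583
step 3: k1 = (0.335632, -0.487575), k2 = (0.338823, -0.514933), k3 = (0.338049, -0.513586), k4 = (0.340975, -0.528905); V <- V + (h/6)(k1 + 2k2 + 2k3 + k4): V^s = -0.7506, V^t = 1.4302
step 4: k1 = (0.341055, -0.529059), k2 = (0.343648, -0.534028), k3 = (0.343491, -0.533785), k4 = (0.345809, -0.530335); V <- V + (h/6)(k1 + 2k2 + 2k3 + k4): V^s = -0.6648, V^t = 1.2971

Answer: V^s = -0.6648, V^t = 1.2971


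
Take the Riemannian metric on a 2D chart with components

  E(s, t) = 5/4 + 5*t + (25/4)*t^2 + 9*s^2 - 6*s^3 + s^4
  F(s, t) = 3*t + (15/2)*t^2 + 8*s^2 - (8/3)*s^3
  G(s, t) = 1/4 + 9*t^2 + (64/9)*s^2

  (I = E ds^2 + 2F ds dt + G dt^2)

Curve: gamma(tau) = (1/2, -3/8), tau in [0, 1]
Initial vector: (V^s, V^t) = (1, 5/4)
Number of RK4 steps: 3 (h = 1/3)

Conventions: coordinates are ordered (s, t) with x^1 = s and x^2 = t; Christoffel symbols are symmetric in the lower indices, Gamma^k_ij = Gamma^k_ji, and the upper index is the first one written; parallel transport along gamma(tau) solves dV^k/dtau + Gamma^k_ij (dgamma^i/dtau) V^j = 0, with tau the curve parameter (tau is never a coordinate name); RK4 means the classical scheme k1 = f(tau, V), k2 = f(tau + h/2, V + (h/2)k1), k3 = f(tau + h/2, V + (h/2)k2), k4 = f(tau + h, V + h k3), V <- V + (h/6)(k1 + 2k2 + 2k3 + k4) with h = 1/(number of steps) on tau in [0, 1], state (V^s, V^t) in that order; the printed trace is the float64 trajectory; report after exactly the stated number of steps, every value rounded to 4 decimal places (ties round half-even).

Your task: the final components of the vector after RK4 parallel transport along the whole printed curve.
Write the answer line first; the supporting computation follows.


Answer: V^s = 1.0000, V^t = 1.2500

gamma'(tau) = (0, 0); f(tau, V)^k = -Gamma^k_ij(gamma(tau)) gamma'^i(tau) V^j; h = 1/3; intermediate values shown to 6 dp
curve data and Christoffel symbols at the stage parameters:
  tau = 0.000000: gamma = (0.500000, -0.375000), gamma' = (0.000000, 0.000000); Gamma_sss = -0.318942, Gamma_sst = -1.503091, Gamma_stt = -4.358820, Gamma_tss = 1.928976, Gamma_tst = 1.808167, Gamma_ttt = 1.088000
  tau = 0.166667: gamma = (0.500000, -0.375000), gamma' = (0.000000, 0.000000); Gamma_sss = -0.318942, Gamma_sst = -1.503091, Gamma_stt = -4.358820, Gamma_tss = 1.928976, Gamma_tst = 1.808167, Gamma_ttt = 1.088000
  tau = 0.333333: gamma = (0.500000, -0.375000), gamma' = (0.000000, 0.000000); Gamma_sss = -0.318942, Gamma_sst = -1.503091, Gamma_stt = -4.358820, Gamma_tss = 1.928976, Gamma_tst = 1.808167, Gamma_ttt = 1.088000
  tau = 0.500000: gamma = (0.500000, -0.375000), gamma' = (0.000000, 0.000000); Gamma_sss = -0.318942, Gamma_sst = -1.503091, Gamma_stt = -4.358820, Gamma_tss = 1.928976, Gamma_tst = 1.808167, Gamma_ttt = 1.088000
  tau = 0.666667: gamma = (0.500000, -0.375000), gamma' = (0.000000, 0.000000); Gamma_sss = -0.318942, Gamma_sst = -1.503091, Gamma_stt = -4.358820, Gamma_tss = 1.928976, Gamma_tst = 1.808167, Gamma_ttt = 1.088000
  tau = 0.833333: gamma = (0.500000, -0.375000), gamma' = (0.000000, 0.000000); Gamma_sss = -0.318942, Gamma_sst = -1.503091, Gamma_stt = -4.358820, Gamma_tss = 1.928976, Gamma_tst = 1.808167, Gamma_ttt = 1.088000
  tau = 1.000000: gamma = (0.500000, -0.375000), gamma' = (0.000000, 0.000000); Gamma_sss = -0.318942, Gamma_sst = -1.503091, Gamma_stt = -4.358820, Gamma_tss = 1.928976, Gamma_tst = 1.808167, Gamma_ttt = 1.088000
step 0: V^s = 1.0000, V^t = 1.2500
step 1: k1 = (0.000000, 0.000000), k2 = (0.000000, 0.000000), k3 = (0.000000, 0.000000), k4 = (0.000000, 0.000000); V <- V + (h/6)(k1 + 2k2 + 2k3 + k4): V^s = 1.0000, V^t = 1.2500
step 2: k1 = (0.000000, 0.000000), k2 = (0.000000, 0.000000), k3 = (0.000000, 0.000000), k4 = (0.000000, 0.000000); V <- V + (h/6)(k1 + 2k2 + 2k3 + k4): V^s = 1.0000, V^t = 1.2500
step 3: k1 = (0.000000, 0.000000), k2 = (0.000000, 0.000000), k3 = (0.000000, 0.000000), k4 = (0.000000, 0.000000); V <- V + (h/6)(k1 + 2k2 + 2k3 + k4): V^s = 1.0000, V^t = 1.2500


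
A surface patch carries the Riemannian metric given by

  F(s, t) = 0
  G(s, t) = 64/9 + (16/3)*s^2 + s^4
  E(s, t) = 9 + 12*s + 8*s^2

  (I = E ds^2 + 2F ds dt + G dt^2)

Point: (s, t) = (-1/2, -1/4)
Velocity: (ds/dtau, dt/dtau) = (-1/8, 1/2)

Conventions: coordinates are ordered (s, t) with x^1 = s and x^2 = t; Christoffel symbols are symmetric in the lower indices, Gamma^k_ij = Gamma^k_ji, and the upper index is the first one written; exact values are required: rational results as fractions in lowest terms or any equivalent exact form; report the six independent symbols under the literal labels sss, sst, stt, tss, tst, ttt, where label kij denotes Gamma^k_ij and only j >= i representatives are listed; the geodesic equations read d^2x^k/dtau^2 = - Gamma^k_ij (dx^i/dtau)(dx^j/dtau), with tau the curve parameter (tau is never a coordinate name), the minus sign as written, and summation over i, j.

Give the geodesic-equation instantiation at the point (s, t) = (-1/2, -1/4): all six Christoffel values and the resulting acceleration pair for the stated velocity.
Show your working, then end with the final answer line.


E = 5, F = 0, G = 1225/144 at the point
E_s = 4, E_t = 0, F_s = 0, F_t = 0, G_s = -35/6, G_t = 0
EG - F^2 = 6125/144;  g^inv = (144/6125) * [[1225/144, 0], [0, 5]]
first-kind symbols [ij,l] = (1/2)(d_i g_jl + d_j g_il - d_l g_ij): [ss,s] = E_s/2 = 2, [ss,t] = F_s - E_t/2 = 0, [st,s] = E_t/2 = 0, [st,t] = G_s/2 = -35/12, [tt,s] = F_t - G_s/2 = 35/12, [tt,t] = G_t/2 = 0
Gamma^s_ij = (G*[ij,s] - F*[ij,t])/(EG - F^2), Gamma^t_ij = (E*[ij,t] - F*[ij,s])/(EG - F^2)
Gamma_sss = 2/5, Gamma_sst = 0, Gamma_stt = 7/12, Gamma_tss = 0, Gamma_tst = -12/35, Gamma_ttt = 0
d^2s/dtau^2 = -(Gamma_sss*(-1/8)^2 + 2*Gamma_sst*(-1/8)*(1/2) + Gamma_stt*(1/2)^2) = -73/480
d^2t/dtau^2 = -(Gamma_tss*(-1/8)^2 + 2*Gamma_tst*(-1/8)*(1/2) + Gamma_ttt*(1/2)^2) = -3/70

Answer: Gamma_sss = 2/5, Gamma_sst = 0, Gamma_stt = 7/12, Gamma_tss = 0, Gamma_tst = -12/35, Gamma_ttt = 0; accelerations (d^2s/dtau^2, d^2t/dtau^2) = (-73/480, -3/70)


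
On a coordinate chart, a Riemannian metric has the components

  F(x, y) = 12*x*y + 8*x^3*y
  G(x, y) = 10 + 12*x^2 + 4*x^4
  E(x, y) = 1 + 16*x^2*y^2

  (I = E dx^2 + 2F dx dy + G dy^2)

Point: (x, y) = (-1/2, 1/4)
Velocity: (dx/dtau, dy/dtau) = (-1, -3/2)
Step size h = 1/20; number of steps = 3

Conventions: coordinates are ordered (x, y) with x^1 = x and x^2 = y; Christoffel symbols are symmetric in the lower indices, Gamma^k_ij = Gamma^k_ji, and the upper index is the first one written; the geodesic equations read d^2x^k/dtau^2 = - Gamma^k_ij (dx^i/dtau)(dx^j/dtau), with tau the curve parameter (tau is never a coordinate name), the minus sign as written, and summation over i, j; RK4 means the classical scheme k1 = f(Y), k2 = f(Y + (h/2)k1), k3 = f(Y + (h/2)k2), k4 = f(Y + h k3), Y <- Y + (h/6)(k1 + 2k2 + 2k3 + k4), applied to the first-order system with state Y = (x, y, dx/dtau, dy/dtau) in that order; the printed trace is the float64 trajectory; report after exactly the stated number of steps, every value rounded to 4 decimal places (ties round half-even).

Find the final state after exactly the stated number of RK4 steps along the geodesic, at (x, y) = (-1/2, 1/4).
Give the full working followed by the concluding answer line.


f(Y) = (dx/dtau, dy/dtau, -Gamma^x_ij Y'^i Y'^j, -Gamma^y_ij Y'^i Y'^j) with the Gammas evaluated at the stage position; h = 0.050000; intermediate values shown to 6 dp
step 0: x = -0.5000, y = 0.2500, dx/dtau = -1.0000, dy/dtau = -1.5000
step 1:
  k1: at (x, y) = (-0.500000, 0.250000), (dx/dtau, dy/dtau) = (-1.000000, -1.500000); Gamma_xxx = -0.037037, Gamma_xxy = 0.074074, Gamma_xyy = 0.000000, Gamma_yxx = 0.259259, Gamma_yxy = -0.518519, Gamma_yyy = 0.000000; k1 = (-1.000000, -1.500000, -0.185185, 1.296296)
  k2: at (x, y) = (-0.525000, 0.212500), (dx/dtau, dy/dtau) = (-1.004630, -1.467593); Gamma_xxx = -0.027465, Gamma_xxy = 0.067856, Gamma_xyy = 0.000000, Gamma_yxx = 0.218570, Gamma_yxy = -0.539996, Gamma_yyy = 0.000000; k2 = (-1.004630, -1.467593, -0.172371, 1.371728)
  k3: at (x, y) = (-0.525116, 0.213310), (dx/dtau, dy/dtau) = (-1.004309, -1.465707); Gamma_xxx = -0.027675, Gamma_xxy = 0.068128, Gamma_xyy = 0.000000, Gamma_yxx = 0.219365, Gamma_yxy = -0.540022, Gamma_yyy = 0.000000; k3 = (-1.004309, -1.465707, -0.172659, 1.368589)
  k4: at (x, y) = (-0.550215, 0.176715), (dx/dtau, dy/dtau) = (-1.008633, -1.431571); Gamma_xxx = -0.019428, Gamma_xxy = 0.060490, Gamma_xyy = 0.000000, Gamma_yxx = 0.180101, Gamma_yxy = -0.560760, Gamma_yyy = 0.000000; k4 = (-1.008633, -1.431571, -0.154921, 1.436171)
  Y <- Y + (h/6)(k1 + 2k2 + 2k3 + k4): x = -0.5502, y = 0.1767, dx/dtau = -1.0086, dy/dtau = -1.4316
step 2:
  k1: at (x, y) = (-0.550221, 0.176682), (dx/dtau, dy/dtau) = (-1.008585, -1.431557); Gamma_xxx = -0.019421, Gamma_xxy = 0.060479, Gamma_xyy = 0.000000, Gamma_yxx = 0.180068, Gamma_yxy = -0.560766, Gamma_yyy = 0.000000; k1 = (-1.008585, -1.431557, -0.154890, 1.436148)
  k2: at (x, y) = (-0.575436, 0.140893), (dx/dtau, dy/dtau) = (-1.012457, -1.395654); Gamma_xxx = -0.012590, Gamma_xxy = 0.051418, Gamma_xyy = 0.000000, Gamma_yxx = 0.142172, Gamma_yxy = -0.580658, Gamma_yyy = 0.000000; k2 = (-1.012457, -1.395654, -0.132407, 1.495249)
  k3: at (x, y) = (-0.575532, 0.141791), (dx/dtau, dy/dtau) = (-1.011895, -1.394176); Gamma_xxx = -0.012750, Gamma_xxy = 0.051753, Gamma_xyy = 0.000000, Gamma_yxx = 0.143056, Gamma_yxy = -0.580670, Gamma_yyy = 0.000000; k3 = (-1.011895, -1.394176, -0.132966, 1.491893)
  k4: at (x, y) = (-0.600816, 0.106973), (dx/dtau, dy/dtau) = (-1.015233, -1.356963); Gamma_xxx = -0.007373, Gamma_xxy = 0.041413, Gamma_xyy = 0.000000, Gamma_yxx = 0.106749, Gamma_yxy = -0.599558, Gamma_yyy = 0.000000; k4 = (-1.015233, -1.356963, -0.106504, 1.541916)
  Y <- Y + (h/6)(k1 + 2k2 + 2k3 + k4): x = -0.6008, y = 0.1069, dx/dtau = -1.0152, dy/dtau = -1.3570
step 3:
  k1: at (x, y) = (-0.600825, 0.106947), (dx/dtau, dy/dtau) = (-1.015186, -1.356955); Gamma_xxx = -0.007370, Gamma_xxy = 0.041404, Gamma_xyy = 0.000000, Gamma_yxx = 0.106723, Gamma_yxy = -0.599565, Gamma_yyy = 0.000000; k1 = (-1.015186, -1.356955, -0.106477, 1.541887)
  k2: at (x, y) = (-0.626205, 0.073023), (dx/dtau, dy/dtau) = (-1.017848, -1.318407); Gamma_xxx = -0.003480, Gamma_xxy = 0.029839, Gamma_xyy = 0.000000, Gamma_yxx = 0.071991, Gamma_yxy = -0.617352, Gamma_yyy = 0.000000; k2 = (-1.017848, -1.318407, -0.076480, 1.582314)
  k3: at (x, y) = (-0.626271, 0.073987), (dx/dtau, dy/dtau) = (-1.017098, -1.317397); Gamma_xxx = -0.003572, Gamma_xxy = 0.030235, Gamma_xyy = 0.000000, Gamma_yxx = 0.072934, Gamma_yxy = -0.617358, Gamma_yyy = 0.000000; k3 = (-1.017098, -1.317397, -0.077331, 1.578974)
  k4: at (x, y) = (-0.651680, 0.041077), (dx/dtau, dy/dtau) = (-1.019052, -1.278006); Gamma_xxx = -0.001111, Gamma_xxy = 0.017633, Gamma_xyy = 0.000000, Gamma_yxx = 0.039957, Gamma_yxy = -0.633909, Gamma_yyy = 0.000000; k4 = (-1.019052, -1.278006, -0.044775, 1.609656)
  Y <- Y + (h/6)(k1 + 2k2 + 2k3 + k4): x = -0.6517, y = 0.0411, dx/dtau = -1.0190, dy/dtau = -1.2780

Answer: x = -0.6517, y = 0.0411, dx/dtau = -1.0190, dy/dtau = -1.2780
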